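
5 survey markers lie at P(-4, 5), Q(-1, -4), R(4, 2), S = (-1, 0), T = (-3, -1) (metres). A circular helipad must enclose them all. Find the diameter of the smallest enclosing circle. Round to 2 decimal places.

The minimum enclosing circle of a finite set is fixed by two of the points (as a diameter) or three (as a circumcircle).
The minimum enclosing circle is determined by three boundary points: P, Q, R.
Their circumcentre is (-13/14, 43/42) with r² = 22265/882.
The farthest remaining point T is at distance² 7397/882 ≤ 22265/882.
Diameter = 2r = 2√(22265/882) ≈ 10.05.

10.05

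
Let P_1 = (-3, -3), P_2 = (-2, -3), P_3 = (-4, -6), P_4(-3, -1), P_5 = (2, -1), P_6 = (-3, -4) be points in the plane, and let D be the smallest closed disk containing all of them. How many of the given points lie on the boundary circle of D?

A smallest enclosing disk is always determined by at most three of the input points on its boundary.
The farthest pair is P_3–P_5 with squared distance 61. The circle on this segment as diameter has centre (-1, -3.5) and r² = 61/4 = 15.25.
Check P_1: distance² to centre = 4.25 ≤ 15.25, so it lies inside.
All remaining points lie in this disk, and no smaller disk contains both endpoints, so this is the minimum enclosing circle.
The points at distance exactly r from the centre are P_3, P_5 — 2 points.

2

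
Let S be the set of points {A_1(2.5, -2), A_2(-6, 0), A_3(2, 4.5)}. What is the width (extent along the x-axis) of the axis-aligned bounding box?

max x = 2.5, min x = -6, so width = 8.5.

8.5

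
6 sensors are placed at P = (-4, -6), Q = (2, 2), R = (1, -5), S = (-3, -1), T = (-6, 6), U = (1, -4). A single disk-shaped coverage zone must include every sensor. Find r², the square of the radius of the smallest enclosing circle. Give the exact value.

40885/961

By Welzl's lemma the MEC is supported by two points (diametrically opposite) or three points (on a circumcircle).
The minimum enclosing circle is determined by three boundary points: P, R, T.
Their circumcentre is (-83/31, 12/31) with r² = 40885/961.
The farthest remaining point U is at distance² 31492/961 ≤ 40885/961.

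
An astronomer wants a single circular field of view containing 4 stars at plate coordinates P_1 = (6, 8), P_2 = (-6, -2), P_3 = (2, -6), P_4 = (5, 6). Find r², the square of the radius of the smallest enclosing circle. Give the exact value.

63.14453125

The minimum enclosing circle of a finite set is fixed by two of the points (as a diameter) or three (as a circumcircle).
The minimum enclosing circle is determined by three boundary points: P_1, P_2, P_3.
Their circumcentre is (0.9375, 1.875) with r² = 63.14453125.
The farthest remaining point P_4 is at distance² 33.51953125 ≤ 63.14453125.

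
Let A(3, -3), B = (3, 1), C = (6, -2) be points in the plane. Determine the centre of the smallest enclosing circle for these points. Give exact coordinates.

(4, -1)

Side lengths²: AB² = 16, AC² = 10, BC² = 18.
Since BC² = 18 < 16 + 10 = 26, the triangle is acute, so the smallest enclosing circle is the circumcircle.
Circumcentre = (4, -1), r² = 5.
Centre = (4, -1).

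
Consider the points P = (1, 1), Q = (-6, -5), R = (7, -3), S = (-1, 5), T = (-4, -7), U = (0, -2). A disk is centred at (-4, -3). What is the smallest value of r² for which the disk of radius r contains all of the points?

121

The required radius is the distance from (-4, -3) to the farthest point.
Squared distances: 41, 8, 121, 73, 16, 17.
Maximum is 121, attained at R.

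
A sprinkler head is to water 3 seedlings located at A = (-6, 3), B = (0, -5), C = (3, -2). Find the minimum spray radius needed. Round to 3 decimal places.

Side lengths²: AB² = 100, AC² = 106, BC² = 18.
Since AC² = 106 < 100 + 18 = 118, the triangle is acute, so the smallest enclosing circle is the circumcircle.
Circumcentre = (-13/7, -1/7), r² = 1325/49.
r = √(1325/49) ≈ 5.200.

5.200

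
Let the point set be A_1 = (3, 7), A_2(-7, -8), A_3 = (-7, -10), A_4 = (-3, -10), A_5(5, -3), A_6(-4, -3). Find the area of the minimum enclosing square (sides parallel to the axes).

289

The bounding box has width 12 and height 17.
An axis-aligned square enclosing the set must have side ≥ max(width, height).
So the minimum side is max(12, 17) = 17.
Area = 17² = 289.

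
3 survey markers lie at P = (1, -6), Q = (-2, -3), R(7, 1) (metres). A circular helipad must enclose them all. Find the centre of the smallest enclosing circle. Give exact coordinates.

Side lengths²: PQ² = 18, PR² = 85, QR² = 97.
Since QR² = 97 < 85 + 18 = 103, the triangle is acute, so the smallest enclosing circle is the circumcircle.
Circumcentre = (69/26, -35/26), r² = 8245/338.
Centre = (69/26, -35/26).

(69/26, -35/26)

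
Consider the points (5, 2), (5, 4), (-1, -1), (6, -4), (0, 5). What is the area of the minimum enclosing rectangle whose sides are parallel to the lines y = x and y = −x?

In coordinates u = x + y, v = x − y the rectangle is axis-aligned; the map (x,y)→(u,v) scales areas by 2.
u-values: 7, 9, -2, 2, 5; range = 9 − (-2) = 11.
v-values: 3, 1, 0, 10, -5; range = 10 − (-5) = 15.
Area = (11 × 15) / 2 = 82.5.

82.5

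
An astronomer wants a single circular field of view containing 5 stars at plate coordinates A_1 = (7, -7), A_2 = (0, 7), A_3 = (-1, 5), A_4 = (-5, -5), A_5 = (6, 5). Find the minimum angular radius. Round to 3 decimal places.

The minimum enclosing circle of a finite set is fixed by two of the points (as a diameter) or three (as a circumcircle).
The minimum enclosing circle is determined by three boundary points: A_1, A_2, A_4.
Their circumcentre is (41/22, -9/11) with r² = 31265/484.
The farthest remaining point A_5 is at distance² 24665/484 ≤ 31265/484.
r = √(31265/484) ≈ 8.037.

8.037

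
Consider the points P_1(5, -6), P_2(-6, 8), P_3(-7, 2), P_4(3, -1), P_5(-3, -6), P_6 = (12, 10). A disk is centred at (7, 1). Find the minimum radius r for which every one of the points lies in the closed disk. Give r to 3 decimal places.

14.765

The required radius is the distance from (7, 1) to the farthest point.
Squared distances: 53, 218, 197, 20, 149, 106.
Maximum is 218, attained at P_2.
r = √218 ≈ 14.765.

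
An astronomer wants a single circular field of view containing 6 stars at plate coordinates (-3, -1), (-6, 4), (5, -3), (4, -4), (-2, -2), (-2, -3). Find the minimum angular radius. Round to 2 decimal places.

6.52

The minimum enclosing circle of a finite set is fixed by two of the points (as a diameter) or three (as a circumcircle).
The farthest pair is (-6, 4)–(5, -3) with squared distance 170. The circle on this segment as diameter has centre (-0.5, 0.5) and r² = 170/4 = 42.5.
Check (-3, -1): distance² to centre = 8.5 ≤ 42.5, so it lies inside.
All remaining points lie in this disk, and no smaller disk contains both endpoints, so this is the minimum enclosing circle.
r = √(42.5) ≈ 6.52.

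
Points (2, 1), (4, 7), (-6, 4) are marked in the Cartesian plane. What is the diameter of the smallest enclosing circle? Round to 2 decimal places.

Call the three points A, B, C in the order given.
Side lengths²: AB² = 40, AC² = 73, BC² = 109.
Since BC² = 109 < 73 + 40 = 113, the triangle is acute, so the smallest enclosing circle is the circumcircle.
Circumcentre = (-17/18, 287/54), r² = 39785/1458.
Diameter = 2r = 2√(39785/1458) ≈ 10.45.

10.45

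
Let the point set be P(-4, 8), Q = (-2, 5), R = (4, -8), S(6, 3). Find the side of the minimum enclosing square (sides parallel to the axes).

The bounding box has width 10 and height 16.
An axis-aligned square enclosing the set must have side ≥ max(width, height).
So the minimum side is max(10, 16) = 16.

16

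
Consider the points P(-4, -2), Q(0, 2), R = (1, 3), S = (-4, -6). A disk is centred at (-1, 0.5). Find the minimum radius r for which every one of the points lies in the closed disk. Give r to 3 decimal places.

7.159

The required radius is the distance from (-1, 0.5) to the farthest point.
Squared distances: 15.25, 3.25, 10.25, 51.25.
Maximum is 51.25, attained at S.
r = √(51.25) ≈ 7.159.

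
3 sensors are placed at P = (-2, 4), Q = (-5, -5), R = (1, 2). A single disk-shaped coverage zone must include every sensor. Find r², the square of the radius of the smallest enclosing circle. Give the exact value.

5525/242

Side lengths²: PQ² = 90, PR² = 13, QR² = 85.
Since PQ² = 90 < 85 + 13 = 98, the triangle is acute, so the smallest enclosing circle is the circumcircle.
Circumcentre = (-65/22, -15/22), r² = 5525/242.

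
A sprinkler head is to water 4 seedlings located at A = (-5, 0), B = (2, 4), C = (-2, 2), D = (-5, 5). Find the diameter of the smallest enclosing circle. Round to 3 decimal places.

The minimum enclosing circle of a finite set is fixed by two of the points (as a diameter) or three (as a circumcircle).
The minimum enclosing circle is determined by three boundary points: A, B, D.
Their circumcentre is (-25/14, 2.5) with r² = 1625/98.
The farthest remaining point C is at distance² 29/98 ≤ 1625/98.
Diameter = 2r = 2√(1625/98) ≈ 8.144.

8.144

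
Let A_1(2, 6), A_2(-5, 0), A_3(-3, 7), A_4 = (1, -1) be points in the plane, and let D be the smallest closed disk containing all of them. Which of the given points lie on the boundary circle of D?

The minimum enclosing circle is determined by three boundary points: A_1, A_2, A_4.
Their circumcentre is (-123/86, 251/86) with r² = 78625/3698.
The farthest remaining point A_3 is at distance² 70713/3698 ≤ 78625/3698.
The points at distance exactly r from the centre are A_1, A_2, A_4 — 3 points.

A_1, A_2, A_4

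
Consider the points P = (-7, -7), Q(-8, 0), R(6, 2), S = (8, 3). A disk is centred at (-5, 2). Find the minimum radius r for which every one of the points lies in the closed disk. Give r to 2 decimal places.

The required radius is the distance from (-5, 2) to the farthest point.
Squared distances: 85, 13, 121, 170.
Maximum is 170, attained at S.
r = √170 ≈ 13.04.

13.04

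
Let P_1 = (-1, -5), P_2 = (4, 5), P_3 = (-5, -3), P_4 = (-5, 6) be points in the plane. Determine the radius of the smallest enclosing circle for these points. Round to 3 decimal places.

By Welzl's lemma the MEC is supported by two points (diametrically opposite) or three points (on a circumcircle).
The minimum enclosing circle is determined by three boundary points: P_1, P_2, P_4.
Their circumcentre is (-37/38, 47/38) with r² = 28085/722.
The farthest remaining point P_3 is at distance² 24665/722 ≤ 28085/722.
r = √(28085/722) ≈ 6.237.

6.237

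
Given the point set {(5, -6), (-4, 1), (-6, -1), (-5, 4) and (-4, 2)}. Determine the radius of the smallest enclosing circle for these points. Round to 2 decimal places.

The farthest pair is (5, -6)–(-5, 4) with squared distance 200. The circle on this segment as diameter has centre (0, -1) and r² = 200/4 = 50.
Check (-4, 1): distance² to centre = 20 ≤ 50, so it lies inside.
All remaining points lie in this disk, and no smaller disk contains both endpoints, so this is the minimum enclosing circle.
r = √50 ≈ 7.07.

7.07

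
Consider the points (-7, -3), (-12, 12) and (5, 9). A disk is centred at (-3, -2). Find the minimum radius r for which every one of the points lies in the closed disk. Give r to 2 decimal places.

16.64

The required radius is the distance from (-3, -2) to the farthest point.
Squared distances: 17, 277, 185.
Maximum is 277, attained at (-12, 12).
r = √277 ≈ 16.64.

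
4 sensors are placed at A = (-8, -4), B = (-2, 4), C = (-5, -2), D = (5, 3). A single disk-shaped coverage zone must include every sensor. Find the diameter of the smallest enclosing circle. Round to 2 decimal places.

14.76

The farthest pair is A–D with squared distance 218. The circle on this segment as diameter has centre (-1.5, -0.5) and r² = 218/4 = 54.5.
Check B: distance² to centre = 20.5 ≤ 54.5, so it lies inside.
All remaining points lie in this disk, and no smaller disk contains both endpoints, so this is the minimum enclosing circle.
Diameter = 2r = 2√(54.5) ≈ 14.76.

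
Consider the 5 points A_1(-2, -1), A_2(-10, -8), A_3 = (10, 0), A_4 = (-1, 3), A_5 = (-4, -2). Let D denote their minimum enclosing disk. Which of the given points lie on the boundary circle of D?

A_2, A_3

A smallest enclosing disk is always determined by at most three of the input points on its boundary.
The farthest pair is A_2–A_3 with squared distance 464. The circle on this segment as diameter has centre (0, -4) and r² = 464/4 = 116.
Check A_1: distance² to centre = 13 ≤ 116, so it lies inside.
All remaining points lie in this disk, and no smaller disk contains both endpoints, so this is the minimum enclosing circle.
The points at distance exactly r from the centre are A_2, A_3 — 2 points.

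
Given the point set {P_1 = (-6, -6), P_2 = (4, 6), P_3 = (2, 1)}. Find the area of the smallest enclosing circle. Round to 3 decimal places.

191.637

Side lengths²: P_1P_2² = 244, P_1P_3² = 113, P_2P_3² = 29.
Since P_1P_2² = 244 ≥ 113 + 29 = 142, the angle opposite P_1P_2 is not acute, so the smallest enclosing circle has P_1P_2 as diameter.
Centre = midpoint of P_1P_2 = (-1, 0), r² = 244/4 = 61.
Area = π·r² = π·61 ≈ 191.637.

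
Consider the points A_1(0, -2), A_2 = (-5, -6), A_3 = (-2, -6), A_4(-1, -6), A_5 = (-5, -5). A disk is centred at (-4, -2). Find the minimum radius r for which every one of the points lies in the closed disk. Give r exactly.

The required radius is the distance from (-4, -2) to the farthest point.
Squared distances: 16, 17, 20, 25, 10.
Maximum is 25, attained at A_4.
r = √25 = 5.

5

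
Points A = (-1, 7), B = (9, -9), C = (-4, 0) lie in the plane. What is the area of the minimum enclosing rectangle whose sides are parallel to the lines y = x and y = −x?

130

In coordinates u = x + y, v = x − y the rectangle is axis-aligned; the map (x,y)→(u,v) scales areas by 2.
u-values: 6, 0, -4; range = 6 − (-4) = 10.
v-values: -8, 18, -4; range = 18 − (-8) = 26.
Area = (10 × 26) / 2 = 130.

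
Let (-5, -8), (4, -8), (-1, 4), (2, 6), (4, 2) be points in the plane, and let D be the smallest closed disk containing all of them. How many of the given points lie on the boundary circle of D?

By Welzl's lemma the MEC is supported by two points (diametrically opposite) or three points (on a circumcircle).
The minimum enclosing circle is determined by three boundary points: (-5, -8), (4, -8), (2, 6).
Their circumcentre is (-0.5, -1.5) with r² = 62.5.
The farthest remaining point (4, 2) is at distance² 32.5 ≤ 62.5.
The points at distance exactly r from the centre are (-5, -8), (4, -8), (2, 6) — 3 points.

3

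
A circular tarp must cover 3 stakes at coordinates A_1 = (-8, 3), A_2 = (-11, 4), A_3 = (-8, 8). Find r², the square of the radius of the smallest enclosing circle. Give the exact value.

125/18

Side lengths²: A_1A_2² = 10, A_1A_3² = 25, A_2A_3² = 25.
Since A_2A_3² = 25 < 25 + 10 = 35, the triangle is acute, so the smallest enclosing circle is the circumcircle.
Circumcentre = (-53/6, 5.5), r² = 125/18.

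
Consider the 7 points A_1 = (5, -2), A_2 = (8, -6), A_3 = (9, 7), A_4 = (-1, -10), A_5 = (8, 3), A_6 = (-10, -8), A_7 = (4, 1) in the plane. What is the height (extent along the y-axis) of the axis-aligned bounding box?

17

max y = 7, min y = -10, so height = 17.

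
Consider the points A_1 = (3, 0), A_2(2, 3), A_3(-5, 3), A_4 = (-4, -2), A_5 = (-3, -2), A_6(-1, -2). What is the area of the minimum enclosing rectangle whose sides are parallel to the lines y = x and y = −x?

In coordinates u = x + y, v = x − y the rectangle is axis-aligned; the map (x,y)→(u,v) scales areas by 2.
u-values: 3, 5, -2, -6, -5, -3; range = 5 − (-6) = 11.
v-values: 3, -1, -8, -2, -1, 1; range = 3 − (-8) = 11.
Area = (11 × 11) / 2 = 60.5.

60.5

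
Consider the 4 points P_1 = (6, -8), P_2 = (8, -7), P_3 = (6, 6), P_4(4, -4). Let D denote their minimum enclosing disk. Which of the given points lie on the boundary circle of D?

P_1, P_3

The minimum enclosing circle of a finite set is fixed by two of the points (as a diameter) or three (as a circumcircle).
The farthest pair is P_1–P_3 with squared distance 196. The circle on this segment as diameter has centre (6, -1) and r² = 196/4 = 49.
Check P_2: distance² to centre = 40 ≤ 49, so it lies inside.
All remaining points lie in this disk, and no smaller disk contains both endpoints, so this is the minimum enclosing circle.
The points at distance exactly r from the centre are P_1, P_3 — 2 points.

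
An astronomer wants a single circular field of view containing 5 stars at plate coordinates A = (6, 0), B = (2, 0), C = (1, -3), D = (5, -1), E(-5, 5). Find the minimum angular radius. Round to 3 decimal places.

6.042

The minimum enclosing circle of a finite set is fixed by two of the points (as a diameter) or three (as a circumcircle).
The farthest pair is A–E with squared distance 146. The circle on this segment as diameter has centre (0.5, 2.5) and r² = 146/4 = 36.5.
Check B: distance² to centre = 8.5 ≤ 36.5, so it lies inside.
All remaining points lie in this disk, and no smaller disk contains both endpoints, so this is the minimum enclosing circle.
r = √(36.5) ≈ 6.042.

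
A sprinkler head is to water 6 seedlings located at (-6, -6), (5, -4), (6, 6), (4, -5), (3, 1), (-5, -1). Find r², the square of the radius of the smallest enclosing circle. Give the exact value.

72

A smallest enclosing disk is always determined by at most three of the input points on its boundary.
The farthest pair is (-6, -6)–(6, 6) with squared distance 288. The circle on this segment as diameter has centre (0, 0) and r² = 288/4 = 72.
Check (5, -4): distance² to centre = 41 ≤ 72, so it lies inside.
All remaining points lie in this disk, and no smaller disk contains both endpoints, so this is the minimum enclosing circle.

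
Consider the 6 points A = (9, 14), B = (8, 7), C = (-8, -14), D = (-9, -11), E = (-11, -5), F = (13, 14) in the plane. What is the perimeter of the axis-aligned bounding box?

104

Width = max x − min x = 13 − (-11) = 24.
Height = max y − min y = 14 − (-14) = 28.
Perimeter = 2(24 + 28) = 104.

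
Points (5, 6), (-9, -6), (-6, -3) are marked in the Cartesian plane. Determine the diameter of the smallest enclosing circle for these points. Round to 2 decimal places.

Call the three points A, B, C in the order given.
Side lengths²: AB² = 340, AC² = 202, BC² = 18.
Since AB² = 340 ≥ 202 + 18 = 220, the angle opposite AB is not acute, so the smallest enclosing circle has AB as diameter.
Centre = midpoint of AB = (-2, 0), r² = 340/4 = 85.
Diameter = 2r = 2√85 ≈ 18.44.

18.44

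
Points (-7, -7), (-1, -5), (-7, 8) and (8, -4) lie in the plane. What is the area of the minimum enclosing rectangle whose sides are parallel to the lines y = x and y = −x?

In coordinates u = x + y, v = x − y the rectangle is axis-aligned; the map (x,y)→(u,v) scales areas by 2.
u-values: -14, -6, 1, 4; range = 4 − (-14) = 18.
v-values: 0, 4, -15, 12; range = 12 − (-15) = 27.
Area = (18 × 27) / 2 = 243.

243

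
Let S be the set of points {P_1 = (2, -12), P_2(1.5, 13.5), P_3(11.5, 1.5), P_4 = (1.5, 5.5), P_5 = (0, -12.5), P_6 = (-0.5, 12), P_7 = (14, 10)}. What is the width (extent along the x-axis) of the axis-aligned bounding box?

max x = 14, min x = -0.5, so width = 14.5.

14.5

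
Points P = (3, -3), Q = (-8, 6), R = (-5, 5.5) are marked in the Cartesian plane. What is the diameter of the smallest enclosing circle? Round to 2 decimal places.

14.21

Side lengths²: PQ² = 202, PR² = 136.25, QR² = 9.25.
Since PQ² = 202 ≥ 136.25 + 9.25 = 145.5, the angle opposite PQ is not acute, so the smallest enclosing circle has PQ as diameter.
Centre = midpoint of PQ = (-2.5, 1.5), r² = 202/4 = 50.5.
Diameter = 2r = 2√(50.5) ≈ 14.21.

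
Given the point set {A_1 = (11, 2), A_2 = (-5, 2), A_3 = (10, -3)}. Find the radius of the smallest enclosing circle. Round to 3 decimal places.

Side lengths²: A_1A_2² = 256, A_1A_3² = 26, A_2A_3² = 250.
Since A_1A_2² = 256 < 250 + 26 = 276, the triangle is acute, so the smallest enclosing circle is the circumcircle.
Circumcentre = (3, 1), r² = 65.
r = √65 ≈ 8.062.

8.062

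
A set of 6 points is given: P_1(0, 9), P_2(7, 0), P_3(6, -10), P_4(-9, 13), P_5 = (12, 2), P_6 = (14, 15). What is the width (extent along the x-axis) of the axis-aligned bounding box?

max x = 14, min x = -9, so width = 23.

23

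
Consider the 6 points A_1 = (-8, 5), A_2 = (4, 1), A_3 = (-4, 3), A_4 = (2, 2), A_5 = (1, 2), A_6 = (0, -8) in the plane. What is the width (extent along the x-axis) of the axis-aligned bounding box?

12

max x = 4, min x = -8, so width = 12.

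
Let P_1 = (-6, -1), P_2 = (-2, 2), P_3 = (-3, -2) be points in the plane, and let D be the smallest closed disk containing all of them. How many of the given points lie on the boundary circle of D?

Side lengths²: P_1P_2² = 25, P_1P_3² = 10, P_2P_3² = 17.
Since P_1P_2² = 25 < 17 + 10 = 27, the triangle is acute, so the smallest enclosing circle is the circumcircle.
Circumcentre = (-101/26, 9/26), r² = 2125/338.
The points at distance exactly r from the centre are P_1, P_2, P_3 — 3 points.

3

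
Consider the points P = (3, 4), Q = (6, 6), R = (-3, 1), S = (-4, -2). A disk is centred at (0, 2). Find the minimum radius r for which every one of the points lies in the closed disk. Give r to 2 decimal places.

7.21

The required radius is the distance from (0, 2) to the farthest point.
Squared distances: 13, 52, 10, 32.
Maximum is 52, attained at Q.
r = √52 ≈ 7.21.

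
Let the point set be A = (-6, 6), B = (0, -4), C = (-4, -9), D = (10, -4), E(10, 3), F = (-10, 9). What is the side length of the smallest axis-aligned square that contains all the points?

The bounding box has width 20 and height 18.
An axis-aligned square enclosing the set must have side ≥ max(width, height).
So the minimum side is max(20, 18) = 20.

20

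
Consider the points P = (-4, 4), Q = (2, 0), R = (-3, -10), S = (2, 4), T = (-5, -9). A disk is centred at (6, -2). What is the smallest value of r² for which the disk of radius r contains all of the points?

170

The required radius is the distance from (6, -2) to the farthest point.
Squared distances: 136, 20, 145, 52, 170.
Maximum is 170, attained at T.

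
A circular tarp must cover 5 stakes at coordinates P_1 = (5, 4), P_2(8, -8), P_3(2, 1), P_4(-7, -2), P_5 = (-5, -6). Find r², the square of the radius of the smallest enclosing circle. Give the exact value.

2465/36

By Welzl's lemma the MEC is supported by two points (diametrically opposite) or three points (on a circumcircle).
The minimum enclosing circle is determined by three boundary points: P_1, P_2, P_4.
Their circumcentre is (7/6, -10/3) with r² = 2465/36.
The farthest remaining point P_5 is at distance² 1625/36 ≤ 2465/36.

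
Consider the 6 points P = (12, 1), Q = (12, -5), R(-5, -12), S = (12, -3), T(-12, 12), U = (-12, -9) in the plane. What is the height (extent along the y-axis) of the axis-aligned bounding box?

max y = 12, min y = -12, so height = 24.

24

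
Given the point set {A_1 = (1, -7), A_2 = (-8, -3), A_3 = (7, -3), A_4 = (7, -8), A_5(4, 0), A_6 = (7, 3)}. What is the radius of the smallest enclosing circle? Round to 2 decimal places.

A smallest enclosing disk is always determined by at most three of the input points on its boundary.
The minimum enclosing circle is determined by three boundary points: A_2, A_4, A_6.
Their circumcentre is (0.5, -2.5) with r² = 72.5.
The farthest remaining point A_3 is at distance² 42.5 ≤ 72.5.
r = √(72.5) ≈ 8.51.

8.51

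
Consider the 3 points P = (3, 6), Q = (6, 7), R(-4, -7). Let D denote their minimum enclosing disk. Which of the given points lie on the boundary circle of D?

Side lengths²: PQ² = 10, PR² = 218, QR² = 296.
Since QR² = 296 ≥ 218 + 10 = 228, the angle opposite QR is not acute, so the smallest enclosing circle has QR as diameter.
Centre = midpoint of QR = (1, 0), r² = 296/4 = 74.
The points at distance exactly r from the centre are Q, R — 2 points.

Q, R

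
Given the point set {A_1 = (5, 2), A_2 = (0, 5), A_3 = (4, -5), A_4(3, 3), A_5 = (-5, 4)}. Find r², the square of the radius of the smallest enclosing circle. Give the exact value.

40.5

By Welzl's lemma the MEC is supported by two points (diametrically opposite) or three points (on a circumcircle).
The farthest pair is A_3–A_5 with squared distance 162. The circle on this segment as diameter has centre (-0.5, -0.5) and r² = 162/4 = 40.5.
Check A_1: distance² to centre = 36.5 ≤ 40.5, so it lies inside.
All remaining points lie in this disk, and no smaller disk contains both endpoints, so this is the minimum enclosing circle.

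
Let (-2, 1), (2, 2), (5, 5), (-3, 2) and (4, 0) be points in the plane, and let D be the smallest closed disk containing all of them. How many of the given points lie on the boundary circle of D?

By Welzl's lemma the MEC is supported by two points (diametrically opposite) or three points (on a circumcircle).
The minimum enclosing circle is determined by three boundary points: (5, 5), (-3, 2), (4, 0).
Their circumcentre is (83/74, 235/74) with r² = 50297/2738.
The farthest remaining point (-2, 1) is at distance² 39641/2738 ≤ 50297/2738.
The points at distance exactly r from the centre are (5, 5), (-3, 2), (4, 0) — 3 points.

3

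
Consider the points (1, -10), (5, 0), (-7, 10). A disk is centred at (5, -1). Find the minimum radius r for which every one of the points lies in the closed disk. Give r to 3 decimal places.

The required radius is the distance from (5, -1) to the farthest point.
Squared distances: 97, 1, 265.
Maximum is 265, attained at (-7, 10).
r = √265 ≈ 16.279.

16.279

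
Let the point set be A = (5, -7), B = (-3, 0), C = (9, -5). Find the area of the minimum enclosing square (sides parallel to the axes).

The bounding box has width 12 and height 7.
An axis-aligned square enclosing the set must have side ≥ max(width, height).
So the minimum side is max(12, 7) = 12.
Area = 12² = 144.

144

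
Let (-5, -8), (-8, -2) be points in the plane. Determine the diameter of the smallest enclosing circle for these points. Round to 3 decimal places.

The smallest circle enclosing two points has them as diameter endpoints.
Centre = midpoint = (-6.5, -5); r² = |(-5, -8)−(-8, -2)|²/4 = 45/4 = 11.25.
Diameter = 2r = 2√(11.25) ≈ 6.708.

6.708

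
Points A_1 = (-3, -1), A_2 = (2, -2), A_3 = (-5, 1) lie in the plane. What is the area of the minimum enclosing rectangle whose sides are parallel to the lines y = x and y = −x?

In coordinates u = x + y, v = x − y the rectangle is axis-aligned; the map (x,y)→(u,v) scales areas by 2.
u-values: -4, 0, -4; range = 0 − (-4) = 4.
v-values: -2, 4, -6; range = 4 − (-6) = 10.
Area = (4 × 10) / 2 = 20.

20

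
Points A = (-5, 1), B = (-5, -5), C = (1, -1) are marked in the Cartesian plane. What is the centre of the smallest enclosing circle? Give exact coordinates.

Side lengths²: AB² = 36, AC² = 40, BC² = 52.
Since BC² = 52 < 40 + 36 = 76, the triangle is acute, so the smallest enclosing circle is the circumcircle.
Circumcentre = (-8/3, -2), r² = 130/9.
Centre = (-8/3, -2).

(-8/3, -2)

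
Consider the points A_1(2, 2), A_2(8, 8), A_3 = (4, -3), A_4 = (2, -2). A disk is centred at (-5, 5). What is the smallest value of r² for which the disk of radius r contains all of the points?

The required radius is the distance from (-5, 5) to the farthest point.
Squared distances: 58, 178, 145, 98.
Maximum is 178, attained at A_2.

178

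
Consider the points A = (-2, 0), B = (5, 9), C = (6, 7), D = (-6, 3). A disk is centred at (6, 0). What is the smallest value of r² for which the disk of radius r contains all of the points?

153

The required radius is the distance from (6, 0) to the farthest point.
Squared distances: 64, 82, 49, 153.
Maximum is 153, attained at D.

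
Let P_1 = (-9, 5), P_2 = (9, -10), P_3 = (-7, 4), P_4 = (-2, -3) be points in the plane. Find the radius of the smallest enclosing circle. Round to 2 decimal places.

The minimum enclosing circle of a finite set is fixed by two of the points (as a diameter) or three (as a circumcircle).
The farthest pair is P_1–P_2 with squared distance 549. The circle on this segment as diameter has centre (0, -2.5) and r² = 549/4 = 137.25.
Check P_3: distance² to centre = 91.25 ≤ 137.25, so it lies inside.
All remaining points lie in this disk, and no smaller disk contains both endpoints, so this is the minimum enclosing circle.
r = √(137.25) ≈ 11.72.

11.72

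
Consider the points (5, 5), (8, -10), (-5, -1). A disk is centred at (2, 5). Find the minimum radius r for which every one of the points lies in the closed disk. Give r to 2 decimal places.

16.16

The required radius is the distance from (2, 5) to the farthest point.
Squared distances: 9, 261, 85.
Maximum is 261, attained at (8, -10).
r = √261 ≈ 16.16.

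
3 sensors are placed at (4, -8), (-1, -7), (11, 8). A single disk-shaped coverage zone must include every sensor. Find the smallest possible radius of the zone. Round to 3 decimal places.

9.605

Call the three points A, B, C in the order given.
Side lengths²: AB² = 26, AC² = 305, BC² = 369.
Since BC² = 369 ≥ 305 + 26 = 331, the angle opposite BC is not acute, so the smallest enclosing circle has BC as diameter.
Centre = midpoint of BC = (5, 0.5), r² = 369/4 = 92.25.
r = √(92.25) ≈ 9.605.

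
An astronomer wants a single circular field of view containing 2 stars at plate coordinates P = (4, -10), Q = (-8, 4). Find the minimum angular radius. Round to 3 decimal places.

9.220

The smallest circle enclosing two points has them as diameter endpoints.
Centre = midpoint = (-2, -3); r² = |PQ|²/4 = 340/4 = 85.
r = √85 ≈ 9.220.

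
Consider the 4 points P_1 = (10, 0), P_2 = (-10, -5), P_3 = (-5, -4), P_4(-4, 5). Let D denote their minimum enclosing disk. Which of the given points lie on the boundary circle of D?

By Welzl's lemma the MEC is supported by two points (diametrically opposite) or three points (on a circumcircle).
The farthest pair is P_1–P_2 with squared distance 425. The circle on this segment as diameter has centre (0, -2.5) and r² = 425/4 = 106.25.
Check P_3: distance² to centre = 27.25 ≤ 106.25, so it lies inside.
All remaining points lie in this disk, and no smaller disk contains both endpoints, so this is the minimum enclosing circle.
The points at distance exactly r from the centre are P_1, P_2 — 2 points.

P_1, P_2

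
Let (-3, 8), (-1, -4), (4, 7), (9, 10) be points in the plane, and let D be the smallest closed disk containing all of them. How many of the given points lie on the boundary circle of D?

The farthest pair is (-1, -4)–(9, 10) with squared distance 296. The circle on this segment as diameter has centre (4, 3) and r² = 296/4 = 74.
Check (-3, 8): distance² to centre = 74 ≤ 74, so it lies inside.
All remaining points lie in this disk, and no smaller disk contains both endpoints, so this is the minimum enclosing circle.
The points at distance exactly r from the centre are (-3, 8), (-1, -4), (9, 10) — 3 points.

3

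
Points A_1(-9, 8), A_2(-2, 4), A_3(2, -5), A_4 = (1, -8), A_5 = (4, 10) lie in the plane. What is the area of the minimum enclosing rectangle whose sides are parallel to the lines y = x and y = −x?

273

In coordinates u = x + y, v = x − y the rectangle is axis-aligned; the map (x,y)→(u,v) scales areas by 2.
u-values: -1, 2, -3, -7, 14; range = 14 − (-7) = 21.
v-values: -17, -6, 7, 9, -6; range = 9 − (-17) = 26.
Area = (21 × 26) / 2 = 273.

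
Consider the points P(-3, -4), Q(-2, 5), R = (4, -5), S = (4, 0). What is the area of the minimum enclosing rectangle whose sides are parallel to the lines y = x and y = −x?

In coordinates u = x + y, v = x − y the rectangle is axis-aligned; the map (x,y)→(u,v) scales areas by 2.
u-values: -7, 3, -1, 4; range = 4 − (-7) = 11.
v-values: 1, -7, 9, 4; range = 9 − (-7) = 16.
Area = (11 × 16) / 2 = 88.

88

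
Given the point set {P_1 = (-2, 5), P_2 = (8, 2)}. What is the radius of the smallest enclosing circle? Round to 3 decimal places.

The smallest circle enclosing two points has them as diameter endpoints.
Centre = midpoint = (3, 3.5); r² = |P_1P_2|²/4 = 109/4 = 27.25.
r = √(27.25) ≈ 5.220.

5.220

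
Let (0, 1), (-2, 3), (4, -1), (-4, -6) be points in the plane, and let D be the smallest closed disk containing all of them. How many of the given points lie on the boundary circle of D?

3

The minimum enclosing circle is determined by three boundary points: (-2, 3), (4, -1), (-4, -6).
Their circumcentre is (-30/31, -121/62) with r² = 98345/3844.
The farthest remaining point (0, 1) is at distance² 37089/3844 ≤ 98345/3844.
The points at distance exactly r from the centre are (-2, 3), (4, -1), (-4, -6) — 3 points.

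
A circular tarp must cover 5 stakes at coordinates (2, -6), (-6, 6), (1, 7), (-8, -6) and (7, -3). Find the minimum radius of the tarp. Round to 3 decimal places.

8.455

A smallest enclosing disk is always determined by at most three of the input points on its boundary.
The minimum enclosing circle is determined by three boundary points: (-6, 6), (-8, -6), (7, -3).
Their circumcentre is (-35/29, -28/29) with r² = 60125/841.
The farthest remaining point (1, 7) is at distance² 57457/841 ≤ 60125/841.
r = √(60125/841) ≈ 8.455.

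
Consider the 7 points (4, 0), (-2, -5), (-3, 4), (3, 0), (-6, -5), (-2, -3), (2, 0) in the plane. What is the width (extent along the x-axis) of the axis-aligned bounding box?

max x = 4, min x = -6, so width = 10.

10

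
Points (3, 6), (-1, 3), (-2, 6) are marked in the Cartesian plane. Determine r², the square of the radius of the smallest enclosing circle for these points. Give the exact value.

Call the three points A, B, C in the order given.
Side lengths²: AB² = 25, AC² = 25, BC² = 10.
Since AC² = 25 < 25 + 10 = 35, the triangle is acute, so the smallest enclosing circle is the circumcircle.
Circumcentre = (0.5, 31/6), r² = 125/18.

125/18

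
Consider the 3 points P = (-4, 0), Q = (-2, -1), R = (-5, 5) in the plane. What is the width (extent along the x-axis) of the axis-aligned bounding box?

3

max x = -2, min x = -5, so width = 3.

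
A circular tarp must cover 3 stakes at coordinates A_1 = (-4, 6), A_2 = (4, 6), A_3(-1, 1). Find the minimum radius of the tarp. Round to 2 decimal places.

4.12

Side lengths²: A_1A_2² = 64, A_1A_3² = 34, A_2A_3² = 50.
Since A_1A_2² = 64 < 50 + 34 = 84, the triangle is acute, so the smallest enclosing circle is the circumcircle.
Circumcentre = (0, 5), r² = 17.
r = √17 ≈ 4.12.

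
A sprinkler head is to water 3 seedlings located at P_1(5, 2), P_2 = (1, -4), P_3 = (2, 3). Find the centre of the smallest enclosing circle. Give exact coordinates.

(27/11, -7/11)

Side lengths²: P_1P_2² = 52, P_1P_3² = 10, P_2P_3² = 50.
Since P_1P_2² = 52 < 50 + 10 = 60, the triangle is acute, so the smallest enclosing circle is the circumcircle.
Circumcentre = (27/11, -7/11), r² = 1625/121.
Centre = (27/11, -7/11).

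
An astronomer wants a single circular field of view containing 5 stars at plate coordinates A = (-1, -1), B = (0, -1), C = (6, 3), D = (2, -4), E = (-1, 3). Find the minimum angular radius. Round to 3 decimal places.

A smallest enclosing disk is always determined by at most three of the input points on its boundary.
The minimum enclosing circle is determined by three boundary points: C, D, E.
Their circumcentre is (2.5, 5/14) with r² = 1885/98.
The farthest remaining point A is at distance² 1381/98 ≤ 1885/98.
r = √(1885/98) ≈ 4.386.

4.386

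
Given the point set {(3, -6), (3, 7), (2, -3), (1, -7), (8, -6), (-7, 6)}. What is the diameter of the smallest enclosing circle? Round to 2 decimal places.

19.21

By Welzl's lemma the MEC is supported by two points (diametrically opposite) or three points (on a circumcircle).
The farthest pair is (8, -6)–(-7, 6) with squared distance 369. The circle on this segment as diameter has centre (0.5, 0) and r² = 369/4 = 92.25.
Check (3, -6): distance² to centre = 42.25 ≤ 92.25, so it lies inside.
All remaining points lie in this disk, and no smaller disk contains both endpoints, so this is the minimum enclosing circle.
Diameter = 2r = 2√(92.25) ≈ 19.21.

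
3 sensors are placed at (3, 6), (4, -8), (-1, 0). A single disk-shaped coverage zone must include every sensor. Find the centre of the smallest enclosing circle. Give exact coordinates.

Call the three points A, B, C in the order given.
Side lengths²: AB² = 197, AC² = 52, BC² = 89.
Since AB² = 197 ≥ 89 + 52 = 141, the angle opposite AB is not acute, so the smallest enclosing circle has AB as diameter.
Centre = midpoint of AB = (3.5, -1), r² = 197/4 = 49.25.
Centre = (3.5, -1).

(3.5, -1)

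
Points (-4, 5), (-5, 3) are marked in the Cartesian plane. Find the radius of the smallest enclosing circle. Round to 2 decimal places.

1.12

The smallest circle enclosing two points has them as diameter endpoints.
Centre = midpoint = (-4.5, 4); r² = |(-4, 5)−(-5, 3)|²/4 = 5/4 = 1.25.
r = √(1.25) ≈ 1.12.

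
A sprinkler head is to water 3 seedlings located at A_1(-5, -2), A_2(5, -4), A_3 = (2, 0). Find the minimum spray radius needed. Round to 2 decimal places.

Side lengths²: A_1A_2² = 104, A_1A_3² = 53, A_2A_3² = 25.
Since A_1A_2² = 104 ≥ 53 + 25 = 78, the angle opposite A_1A_2 is not acute, so the smallest enclosing circle has A_1A_2 as diameter.
Centre = midpoint of A_1A_2 = (0, -3), r² = 104/4 = 26.
r = √26 ≈ 5.10.

5.10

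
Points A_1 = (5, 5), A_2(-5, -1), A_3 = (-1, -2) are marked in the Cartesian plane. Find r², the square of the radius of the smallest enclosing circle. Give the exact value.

Side lengths²: A_1A_2² = 136, A_1A_3² = 85, A_2A_3² = 17.
Since A_1A_2² = 136 ≥ 85 + 17 = 102, the angle opposite A_1A_2 is not acute, so the smallest enclosing circle has A_1A_2 as diameter.
Centre = midpoint of A_1A_2 = (0, 2), r² = 136/4 = 34.

34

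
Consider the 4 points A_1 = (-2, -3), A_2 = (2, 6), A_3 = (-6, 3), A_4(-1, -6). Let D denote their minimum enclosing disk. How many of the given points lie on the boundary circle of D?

The minimum enclosing circle of a finite set is fixed by two of the points (as a diameter) or three (as a circumcircle).
The minimum enclosing circle is determined by three boundary points: A_2, A_3, A_4.
Their circumcentre is (-23/58, 13/58) with r² = 65773/1682.
The farthest remaining point A_1 is at distance² 21809/1682 ≤ 65773/1682.
The points at distance exactly r from the centre are A_2, A_3, A_4 — 3 points.

3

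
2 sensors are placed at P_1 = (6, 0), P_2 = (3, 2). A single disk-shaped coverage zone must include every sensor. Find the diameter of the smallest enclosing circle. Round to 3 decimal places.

3.606

The smallest circle enclosing two points has them as diameter endpoints.
Centre = midpoint = (4.5, 1); r² = |P_1P_2|²/4 = 13/4 = 3.25.
Diameter = 2r = 2√(3.25) ≈ 3.606.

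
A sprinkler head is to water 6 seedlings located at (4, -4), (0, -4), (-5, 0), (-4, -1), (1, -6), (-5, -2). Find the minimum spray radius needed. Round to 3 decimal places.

The minimum enclosing circle of a finite set is fixed by two of the points (as a diameter) or three (as a circumcircle).
The farthest pair is (4, -4)–(-5, 0) with squared distance 97. The circle on this segment as diameter has centre (-0.5, -2) and r² = 97/4 = 24.25.
Check (0, -4): distance² to centre = 4.25 ≤ 24.25, so it lies inside.
All remaining points lie in this disk, and no smaller disk contains both endpoints, so this is the minimum enclosing circle.
r = √(24.25) ≈ 4.924.

4.924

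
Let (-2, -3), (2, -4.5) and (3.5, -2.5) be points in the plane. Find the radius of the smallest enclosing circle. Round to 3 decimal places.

2.761

Call the three points A, B, C in the order given.
Side lengths²: AB² = 18.25, AC² = 30.5, BC² = 6.25.
Since AC² = 30.5 ≥ 18.25 + 6.25 = 24.5, the angle opposite AC is not acute, so the smallest enclosing circle has AC as diameter.
Centre = midpoint of AC = (0.75, -2.75), r² = 30.5/4 = 7.625.
r = √(7.625) ≈ 2.761.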